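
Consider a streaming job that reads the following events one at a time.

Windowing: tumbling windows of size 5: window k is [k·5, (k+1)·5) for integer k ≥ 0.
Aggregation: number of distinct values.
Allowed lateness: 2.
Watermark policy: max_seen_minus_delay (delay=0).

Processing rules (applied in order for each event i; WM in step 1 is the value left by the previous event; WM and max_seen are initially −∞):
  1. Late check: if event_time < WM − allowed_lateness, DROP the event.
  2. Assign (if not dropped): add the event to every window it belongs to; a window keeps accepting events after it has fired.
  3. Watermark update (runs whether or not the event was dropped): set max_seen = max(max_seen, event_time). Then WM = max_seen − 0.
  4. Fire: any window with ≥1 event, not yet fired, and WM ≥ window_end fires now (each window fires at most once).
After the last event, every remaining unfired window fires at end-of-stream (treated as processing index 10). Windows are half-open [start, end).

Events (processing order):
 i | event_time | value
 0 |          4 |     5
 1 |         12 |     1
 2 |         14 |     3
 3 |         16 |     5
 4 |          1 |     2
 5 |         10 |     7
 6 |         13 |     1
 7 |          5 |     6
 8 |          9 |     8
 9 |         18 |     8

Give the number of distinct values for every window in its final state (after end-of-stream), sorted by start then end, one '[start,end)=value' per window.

i=0 t=4 v=5: → [0,5); WM=4
i=1 t=12 v=1: → [10,15); WM=12; [0,5) fires=1
i=2 t=14 v=3: → [10,15); WM=14
i=3 t=16 v=5: → [15,20); WM=16; [10,15) fires=2
i=4 t=1 v=2: DROP (t<16-2); WM=16
i=5 t=10 v=7: DROP (t<16-2); WM=16
i=6 t=13 v=1: DROP (t<16-2); WM=16
i=7 t=5 v=6: DROP (t<16-2); WM=16
i=8 t=9 v=8: DROP (t<16-2); WM=16
i=9 t=18 v=8: → [15,20); WM=18

[0,5)=1 [10,15)=2 [15,20)=2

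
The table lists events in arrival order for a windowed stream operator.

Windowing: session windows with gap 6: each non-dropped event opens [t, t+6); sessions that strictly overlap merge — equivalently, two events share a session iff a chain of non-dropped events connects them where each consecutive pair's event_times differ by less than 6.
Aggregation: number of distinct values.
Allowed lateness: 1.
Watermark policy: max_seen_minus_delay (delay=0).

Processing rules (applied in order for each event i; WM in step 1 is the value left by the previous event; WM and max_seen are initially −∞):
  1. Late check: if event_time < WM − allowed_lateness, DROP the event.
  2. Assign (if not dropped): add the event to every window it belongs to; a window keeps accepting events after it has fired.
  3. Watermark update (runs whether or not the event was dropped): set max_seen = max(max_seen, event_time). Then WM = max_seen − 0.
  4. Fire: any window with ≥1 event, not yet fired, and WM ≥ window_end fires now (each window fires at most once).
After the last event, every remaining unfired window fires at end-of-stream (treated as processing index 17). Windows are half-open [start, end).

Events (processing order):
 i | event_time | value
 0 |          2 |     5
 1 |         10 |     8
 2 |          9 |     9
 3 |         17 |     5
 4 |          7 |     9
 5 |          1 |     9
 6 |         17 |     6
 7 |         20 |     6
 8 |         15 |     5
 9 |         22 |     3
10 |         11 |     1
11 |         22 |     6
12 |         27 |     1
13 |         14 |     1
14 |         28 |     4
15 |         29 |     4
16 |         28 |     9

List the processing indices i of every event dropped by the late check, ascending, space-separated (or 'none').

4 5 8 10 13

i=0 t=2 v=5: → [2,8); WM=2
i=1 t=10 v=8: → [10,16); WM=10
i=2 t=9 v=9: → [9,16); WM=10
i=3 t=17 v=5: → [17,23); WM=17
i=4 t=7 v=9: DROP (t<17-1); WM=17
i=5 t=1 v=9: DROP (t<17-1); WM=17
i=6 t=17 v=6: → [17,23); WM=17
i=7 t=20 v=6: → [17,26); WM=20
i=8 t=15 v=5: DROP (t<20-1); WM=20
i=9 t=22 v=3: → [17,28); WM=22
i=10 t=11 v=1: DROP (t<22-1); WM=22
i=11 t=22 v=6: → [17,28); WM=22
i=12 t=27 v=1: → [17,33); WM=27
i=13 t=14 v=1: DROP (t<27-1); WM=27
i=14 t=28 v=4: → [17,34); WM=28
i=15 t=29 v=4: → [17,35); WM=29
i=16 t=28 v=9: → [17,35); WM=29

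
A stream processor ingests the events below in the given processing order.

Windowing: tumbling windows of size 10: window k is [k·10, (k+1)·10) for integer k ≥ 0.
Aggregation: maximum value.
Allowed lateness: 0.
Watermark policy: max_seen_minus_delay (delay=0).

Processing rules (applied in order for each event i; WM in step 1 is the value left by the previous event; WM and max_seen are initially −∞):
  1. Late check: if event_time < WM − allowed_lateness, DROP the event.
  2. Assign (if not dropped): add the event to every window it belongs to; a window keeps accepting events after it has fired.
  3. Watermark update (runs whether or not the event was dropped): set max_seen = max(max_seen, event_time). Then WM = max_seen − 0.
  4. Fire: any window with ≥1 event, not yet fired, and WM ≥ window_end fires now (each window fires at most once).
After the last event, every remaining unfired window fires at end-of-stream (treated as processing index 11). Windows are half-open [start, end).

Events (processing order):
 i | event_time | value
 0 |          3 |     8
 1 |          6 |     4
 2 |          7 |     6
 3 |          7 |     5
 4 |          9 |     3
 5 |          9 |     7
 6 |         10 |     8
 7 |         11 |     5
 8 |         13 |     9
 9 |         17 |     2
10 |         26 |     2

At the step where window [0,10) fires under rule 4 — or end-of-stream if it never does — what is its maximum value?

8

i=0 t=3 v=8: → [0,10); WM=3
i=1 t=6 v=4: → [0,10); WM=6
i=2 t=7 v=6: → [0,10); WM=7
i=3 t=7 v=5: → [0,10); WM=7
i=4 t=9 v=3: → [0,10); WM=9
i=5 t=9 v=7: → [0,10); WM=9
i=6 t=10 v=8: → [10,20); WM=10; [0,10) fires=8
i=7 t=11 v=5: → [10,20); WM=11
i=8 t=13 v=9: → [10,20); WM=13
i=9 t=17 v=2: → [10,20); WM=17
i=10 t=26 v=2: → [20,30); WM=26; [10,20) fires=9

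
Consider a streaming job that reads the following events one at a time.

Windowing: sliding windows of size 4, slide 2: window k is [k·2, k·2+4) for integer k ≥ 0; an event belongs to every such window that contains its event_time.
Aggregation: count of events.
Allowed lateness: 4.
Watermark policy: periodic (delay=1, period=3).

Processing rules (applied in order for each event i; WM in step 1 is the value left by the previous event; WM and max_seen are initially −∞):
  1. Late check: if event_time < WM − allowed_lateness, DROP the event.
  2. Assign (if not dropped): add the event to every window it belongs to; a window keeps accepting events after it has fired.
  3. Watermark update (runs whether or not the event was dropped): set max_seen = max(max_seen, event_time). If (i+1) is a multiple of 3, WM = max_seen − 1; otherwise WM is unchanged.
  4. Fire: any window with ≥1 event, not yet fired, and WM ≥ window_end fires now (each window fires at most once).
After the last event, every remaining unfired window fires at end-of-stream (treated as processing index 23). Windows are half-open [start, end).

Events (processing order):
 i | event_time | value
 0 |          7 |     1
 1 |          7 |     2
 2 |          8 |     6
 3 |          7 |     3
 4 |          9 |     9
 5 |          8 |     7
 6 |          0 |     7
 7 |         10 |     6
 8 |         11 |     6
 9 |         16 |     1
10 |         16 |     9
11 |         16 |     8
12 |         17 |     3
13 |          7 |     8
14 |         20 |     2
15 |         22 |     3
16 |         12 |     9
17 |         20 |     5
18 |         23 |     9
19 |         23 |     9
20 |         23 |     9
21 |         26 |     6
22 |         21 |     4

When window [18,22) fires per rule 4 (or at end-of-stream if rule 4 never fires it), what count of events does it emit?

2

i=0 t=7 v=1: → [6,10),[4,8); WM=−∞
i=1 t=7 v=2: → [6,10),[4,8); WM=−∞
i=2 t=8 v=6: → [8,12),[6,10); WM=7
i=3 t=7 v=3: → [6,10),[4,8); WM=7
i=4 t=9 v=9: → [8,12),[6,10); WM=7
i=5 t=8 v=7: → [8,12),[6,10); WM=8; [4,8) fires=3
i=6 t=0 v=7: DROP (t<8-4); WM=8
i=7 t=10 v=6: → [10,14),[8,12); WM=8
i=8 t=11 v=6: → [10,14),[8,12); WM=10; [6,10) fires=6
i=9 t=16 v=1: → [16,20),[14,18); WM=10
i=10 t=16 v=9: → [16,20),[14,18); WM=10
i=11 t=16 v=8: → [16,20),[14,18); WM=15; [8,12) fires=5 [10,14) fires=2
i=12 t=17 v=3: → [16,20),[14,18); WM=15
i=13 t=7 v=8: DROP (t<15-4); WM=15
i=14 t=20 v=2: → [20,24),[18,22); WM=19; [14,18) fires=4
i=15 t=22 v=3: → [22,26),[20,24); WM=19
i=16 t=12 v=9: DROP (t<19-4); WM=19
i=17 t=20 v=5: → [20,24),[18,22); WM=21; [16,20) fires=4
i=18 t=23 v=9: → [22,26),[20,24); WM=21
i=19 t=23 v=9: → [22,26),[20,24); WM=21
i=20 t=23 v=9: → [22,26),[20,24); WM=22; [18,22) fires=2
i=21 t=26 v=6: → [26,30),[24,28); WM=22
i=22 t=21 v=4: → [20,24),[18,22); WM=22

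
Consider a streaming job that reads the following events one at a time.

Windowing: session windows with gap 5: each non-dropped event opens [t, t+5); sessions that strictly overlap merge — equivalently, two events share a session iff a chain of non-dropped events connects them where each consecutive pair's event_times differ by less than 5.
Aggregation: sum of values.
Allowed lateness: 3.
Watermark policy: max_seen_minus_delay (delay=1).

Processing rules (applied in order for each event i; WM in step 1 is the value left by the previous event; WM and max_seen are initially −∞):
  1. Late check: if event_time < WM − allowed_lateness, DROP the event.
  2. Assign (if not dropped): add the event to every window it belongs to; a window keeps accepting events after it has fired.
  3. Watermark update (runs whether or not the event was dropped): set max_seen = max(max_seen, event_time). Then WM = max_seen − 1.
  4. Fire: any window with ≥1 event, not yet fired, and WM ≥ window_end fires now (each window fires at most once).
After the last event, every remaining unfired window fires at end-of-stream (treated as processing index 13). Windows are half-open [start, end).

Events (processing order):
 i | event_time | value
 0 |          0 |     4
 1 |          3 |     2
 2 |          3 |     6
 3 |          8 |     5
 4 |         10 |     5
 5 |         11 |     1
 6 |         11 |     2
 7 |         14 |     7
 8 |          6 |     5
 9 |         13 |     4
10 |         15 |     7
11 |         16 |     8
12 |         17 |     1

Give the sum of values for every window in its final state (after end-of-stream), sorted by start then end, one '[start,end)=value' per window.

[0,8)=12 [8,22)=40

i=0 t=0 v=4: → [0,5); WM=-1
i=1 t=3 v=2: → [0,8); WM=2
i=2 t=3 v=6: → [0,8); WM=2
i=3 t=8 v=5: → [8,13); WM=7
i=4 t=10 v=5: → [8,15); WM=9
i=5 t=11 v=1: → [8,16); WM=10
i=6 t=11 v=2: → [8,16); WM=10
i=7 t=14 v=7: → [8,19); WM=13
i=8 t=6 v=5: DROP (t<13-3); WM=13
i=9 t=13 v=4: → [8,19); WM=13
i=10 t=15 v=7: → [8,20); WM=14
i=11 t=16 v=8: → [8,21); WM=15
i=12 t=17 v=1: → [8,22); WM=16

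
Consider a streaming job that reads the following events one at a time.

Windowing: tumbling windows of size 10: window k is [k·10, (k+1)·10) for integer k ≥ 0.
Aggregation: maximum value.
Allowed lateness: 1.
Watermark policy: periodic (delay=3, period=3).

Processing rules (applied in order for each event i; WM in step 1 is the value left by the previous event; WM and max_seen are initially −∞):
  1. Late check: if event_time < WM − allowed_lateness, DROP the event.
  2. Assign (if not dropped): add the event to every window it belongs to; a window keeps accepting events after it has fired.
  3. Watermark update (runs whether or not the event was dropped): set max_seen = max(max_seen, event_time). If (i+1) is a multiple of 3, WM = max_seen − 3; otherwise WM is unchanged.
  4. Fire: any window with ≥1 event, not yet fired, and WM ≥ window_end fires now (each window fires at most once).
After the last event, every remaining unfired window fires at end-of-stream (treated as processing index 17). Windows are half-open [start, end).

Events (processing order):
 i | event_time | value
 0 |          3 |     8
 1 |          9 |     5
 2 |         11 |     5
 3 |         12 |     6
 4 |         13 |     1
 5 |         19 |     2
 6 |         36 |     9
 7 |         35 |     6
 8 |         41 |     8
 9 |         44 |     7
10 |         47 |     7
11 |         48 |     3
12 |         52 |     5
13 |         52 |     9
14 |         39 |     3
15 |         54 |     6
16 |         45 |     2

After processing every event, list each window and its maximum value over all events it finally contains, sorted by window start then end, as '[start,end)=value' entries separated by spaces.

[0,10)=8 [10,20)=6 [30,40)=9 [40,50)=8 [50,60)=9

i=0 t=3 v=8: → [0,10); WM=−∞
i=1 t=9 v=5: → [0,10); WM=−∞
i=2 t=11 v=5: → [10,20); WM=8
i=3 t=12 v=6: → [10,20); WM=8
i=4 t=13 v=1: → [10,20); WM=8
i=5 t=19 v=2: → [10,20); WM=16; [0,10) fires=8
i=6 t=36 v=9: → [30,40); WM=16
i=7 t=35 v=6: → [30,40); WM=16
i=8 t=41 v=8: → [40,50); WM=38; [10,20) fires=6
i=9 t=44 v=7: → [40,50); WM=38
i=10 t=47 v=7: → [40,50); WM=38
i=11 t=48 v=3: → [40,50); WM=45; [30,40) fires=9
i=12 t=52 v=5: → [50,60); WM=45
i=13 t=52 v=9: → [50,60); WM=45
i=14 t=39 v=3: DROP (t<45-1); WM=49
i=15 t=54 v=6: → [50,60); WM=49
i=16 t=45 v=2: DROP (t<49-1); WM=49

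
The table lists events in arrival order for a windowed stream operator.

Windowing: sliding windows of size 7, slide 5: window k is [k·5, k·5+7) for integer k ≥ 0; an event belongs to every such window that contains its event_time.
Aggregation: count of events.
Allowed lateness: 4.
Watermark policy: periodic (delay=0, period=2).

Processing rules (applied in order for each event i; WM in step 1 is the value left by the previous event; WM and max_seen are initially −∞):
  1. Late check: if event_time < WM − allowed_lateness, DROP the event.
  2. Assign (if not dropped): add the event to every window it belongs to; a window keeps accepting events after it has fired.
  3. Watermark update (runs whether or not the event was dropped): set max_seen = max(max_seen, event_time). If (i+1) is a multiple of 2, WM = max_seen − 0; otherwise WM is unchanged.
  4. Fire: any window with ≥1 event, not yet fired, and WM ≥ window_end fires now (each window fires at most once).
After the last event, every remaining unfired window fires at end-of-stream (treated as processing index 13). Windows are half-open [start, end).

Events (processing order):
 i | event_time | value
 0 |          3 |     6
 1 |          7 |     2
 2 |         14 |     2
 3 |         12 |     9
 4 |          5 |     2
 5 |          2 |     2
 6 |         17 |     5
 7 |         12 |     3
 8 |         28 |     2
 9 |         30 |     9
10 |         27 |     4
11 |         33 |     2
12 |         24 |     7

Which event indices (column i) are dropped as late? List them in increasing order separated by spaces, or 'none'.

4 5 12

i=0 t=3 v=6: → [0,7); WM=−∞
i=1 t=7 v=2: → [5,12); WM=7; [0,7) fires=1
i=2 t=14 v=2: → [10,17); WM=7
i=3 t=12 v=9: → [10,17); WM=14; [5,12) fires=1
i=4 t=5 v=2: DROP (t<14-4); WM=14
i=5 t=2 v=2: DROP (t<14-4); WM=14
i=6 t=17 v=5: → [15,22); WM=14
i=7 t=12 v=3: → [10,17); WM=17; [10,17) fires=3
i=8 t=28 v=2: → [25,32); WM=17
i=9 t=30 v=9: → [30,37),[25,32); WM=30; [15,22) fires=1
i=10 t=27 v=4: → [25,32); WM=30
i=11 t=33 v=2: → [30,37); WM=33; [25,32) fires=3
i=12 t=24 v=7: DROP (t<33-4); WM=33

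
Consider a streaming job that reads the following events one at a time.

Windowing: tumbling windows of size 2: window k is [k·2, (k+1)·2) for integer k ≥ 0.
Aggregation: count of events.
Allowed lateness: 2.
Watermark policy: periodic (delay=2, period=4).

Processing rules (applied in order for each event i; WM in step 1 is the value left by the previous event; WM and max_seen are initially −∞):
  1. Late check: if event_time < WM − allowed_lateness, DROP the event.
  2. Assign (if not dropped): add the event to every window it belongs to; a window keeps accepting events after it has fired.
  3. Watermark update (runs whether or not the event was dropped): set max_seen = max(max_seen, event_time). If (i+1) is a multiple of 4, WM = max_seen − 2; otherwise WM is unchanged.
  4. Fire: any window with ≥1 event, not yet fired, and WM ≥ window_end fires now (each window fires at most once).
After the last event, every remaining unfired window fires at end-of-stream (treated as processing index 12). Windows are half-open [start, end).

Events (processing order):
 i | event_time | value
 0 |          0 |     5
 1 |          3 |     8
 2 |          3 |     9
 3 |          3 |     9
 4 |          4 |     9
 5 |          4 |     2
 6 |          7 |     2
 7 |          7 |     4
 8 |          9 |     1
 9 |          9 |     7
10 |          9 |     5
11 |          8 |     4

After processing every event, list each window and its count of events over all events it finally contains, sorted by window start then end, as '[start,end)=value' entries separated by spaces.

[0,2)=1 [2,4)=3 [4,6)=2 [6,8)=2 [8,10)=4

i=0 t=0 v=5: → [0,2); WM=−∞
i=1 t=3 v=8: → [2,4); WM=−∞
i=2 t=3 v=9: → [2,4); WM=−∞
i=3 t=3 v=9: → [2,4); WM=1
i=4 t=4 v=9: → [4,6); WM=1
i=5 t=4 v=2: → [4,6); WM=1
i=6 t=7 v=2: → [6,8); WM=1
i=7 t=7 v=4: → [6,8); WM=5; [0,2) fires=1 [2,4) fires=3
i=8 t=9 v=1: → [8,10); WM=5
i=9 t=9 v=7: → [8,10); WM=5
i=10 t=9 v=5: → [8,10); WM=5
i=11 t=8 v=4: → [8,10); WM=7; [4,6) fires=2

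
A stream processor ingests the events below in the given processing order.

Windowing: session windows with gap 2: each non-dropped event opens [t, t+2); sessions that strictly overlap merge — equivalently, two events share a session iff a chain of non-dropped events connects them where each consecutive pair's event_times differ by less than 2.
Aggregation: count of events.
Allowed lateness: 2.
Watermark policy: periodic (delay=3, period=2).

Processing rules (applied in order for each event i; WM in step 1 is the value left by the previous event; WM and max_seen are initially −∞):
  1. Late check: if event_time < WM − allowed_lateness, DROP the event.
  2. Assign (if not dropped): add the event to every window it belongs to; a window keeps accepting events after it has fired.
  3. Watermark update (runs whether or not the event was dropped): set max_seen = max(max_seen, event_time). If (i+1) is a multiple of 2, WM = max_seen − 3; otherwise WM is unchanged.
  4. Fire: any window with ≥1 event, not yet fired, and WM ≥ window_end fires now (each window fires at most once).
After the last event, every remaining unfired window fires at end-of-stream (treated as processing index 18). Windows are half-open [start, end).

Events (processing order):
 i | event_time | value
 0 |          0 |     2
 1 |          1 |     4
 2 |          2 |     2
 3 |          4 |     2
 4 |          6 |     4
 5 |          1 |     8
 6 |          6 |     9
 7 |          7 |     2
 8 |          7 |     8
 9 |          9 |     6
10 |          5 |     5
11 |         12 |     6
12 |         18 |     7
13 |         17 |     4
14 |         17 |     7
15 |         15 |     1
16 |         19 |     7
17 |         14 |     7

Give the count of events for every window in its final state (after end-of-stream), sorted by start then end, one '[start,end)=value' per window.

[0,4)=4 [4,9)=6 [9,11)=1 [12,14)=1 [14,17)=2 [17,21)=4

i=0 t=0 v=2: → [0,2); WM=−∞
i=1 t=1 v=4: → [0,3); WM=-2
i=2 t=2 v=2: → [0,4); WM=-2
i=3 t=4 v=2: → [4,6); WM=1
i=4 t=6 v=4: → [6,8); WM=1
i=5 t=1 v=8: → [0,4); WM=3
i=6 t=6 v=9: → [6,8); WM=3
i=7 t=7 v=2: → [6,9); WM=4
i=8 t=7 v=8: → [6,9); WM=4
i=9 t=9 v=6: → [9,11); WM=6
i=10 t=5 v=5: → [4,9); WM=6
i=11 t=12 v=6: → [12,14); WM=9
i=12 t=18 v=7: → [18,20); WM=9
i=13 t=17 v=4: → [17,20); WM=15
i=14 t=17 v=7: → [17,20); WM=15
i=15 t=15 v=1: → [15,17); WM=15
i=16 t=19 v=7: → [17,21); WM=15
i=17 t=14 v=7: → [14,17); WM=16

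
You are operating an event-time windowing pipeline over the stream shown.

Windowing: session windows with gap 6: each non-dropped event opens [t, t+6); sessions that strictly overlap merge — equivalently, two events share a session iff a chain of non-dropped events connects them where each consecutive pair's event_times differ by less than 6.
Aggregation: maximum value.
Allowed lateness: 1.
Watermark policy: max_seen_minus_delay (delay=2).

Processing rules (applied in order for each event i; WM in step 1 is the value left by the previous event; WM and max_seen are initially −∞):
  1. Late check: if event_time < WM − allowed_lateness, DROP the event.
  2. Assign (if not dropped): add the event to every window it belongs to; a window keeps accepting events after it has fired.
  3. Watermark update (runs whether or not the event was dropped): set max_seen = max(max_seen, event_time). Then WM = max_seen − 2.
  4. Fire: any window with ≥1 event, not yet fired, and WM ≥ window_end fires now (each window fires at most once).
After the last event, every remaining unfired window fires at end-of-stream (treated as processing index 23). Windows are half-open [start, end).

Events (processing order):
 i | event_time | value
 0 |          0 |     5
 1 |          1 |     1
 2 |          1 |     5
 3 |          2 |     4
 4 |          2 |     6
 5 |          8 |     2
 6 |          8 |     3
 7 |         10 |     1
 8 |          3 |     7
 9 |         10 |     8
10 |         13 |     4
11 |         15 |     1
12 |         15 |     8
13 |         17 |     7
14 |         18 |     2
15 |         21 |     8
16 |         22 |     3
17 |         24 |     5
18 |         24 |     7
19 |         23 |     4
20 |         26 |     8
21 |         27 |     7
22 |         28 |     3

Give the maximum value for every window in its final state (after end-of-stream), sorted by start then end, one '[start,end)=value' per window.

i=0 t=0 v=5: → [0,6); WM=-2
i=1 t=1 v=1: → [0,7); WM=-1
i=2 t=1 v=5: → [0,7); WM=-1
i=3 t=2 v=4: → [0,8); WM=0
i=4 t=2 v=6: → [0,8); WM=0
i=5 t=8 v=2: → [8,14); WM=6
i=6 t=8 v=3: → [8,14); WM=6
i=7 t=10 v=1: → [8,16); WM=8
i=8 t=3 v=7: DROP (t<8-1); WM=8
i=9 t=10 v=8: → [8,16); WM=8
i=10 t=13 v=4: → [8,19); WM=11
i=11 t=15 v=1: → [8,21); WM=13
i=12 t=15 v=8: → [8,21); WM=13
i=13 t=17 v=7: → [8,23); WM=15
i=14 t=18 v=2: → [8,24); WM=16
i=15 t=21 v=8: → [8,27); WM=19
i=16 t=22 v=3: → [8,28); WM=20
i=17 t=24 v=5: → [8,30); WM=22
i=18 t=24 v=7: → [8,30); WM=22
i=19 t=23 v=4: → [8,30); WM=22
i=20 t=26 v=8: → [8,32); WM=24
i=21 t=27 v=7: → [8,33); WM=25
i=22 t=28 v=3: → [8,34); WM=26

[0,8)=6 [8,34)=8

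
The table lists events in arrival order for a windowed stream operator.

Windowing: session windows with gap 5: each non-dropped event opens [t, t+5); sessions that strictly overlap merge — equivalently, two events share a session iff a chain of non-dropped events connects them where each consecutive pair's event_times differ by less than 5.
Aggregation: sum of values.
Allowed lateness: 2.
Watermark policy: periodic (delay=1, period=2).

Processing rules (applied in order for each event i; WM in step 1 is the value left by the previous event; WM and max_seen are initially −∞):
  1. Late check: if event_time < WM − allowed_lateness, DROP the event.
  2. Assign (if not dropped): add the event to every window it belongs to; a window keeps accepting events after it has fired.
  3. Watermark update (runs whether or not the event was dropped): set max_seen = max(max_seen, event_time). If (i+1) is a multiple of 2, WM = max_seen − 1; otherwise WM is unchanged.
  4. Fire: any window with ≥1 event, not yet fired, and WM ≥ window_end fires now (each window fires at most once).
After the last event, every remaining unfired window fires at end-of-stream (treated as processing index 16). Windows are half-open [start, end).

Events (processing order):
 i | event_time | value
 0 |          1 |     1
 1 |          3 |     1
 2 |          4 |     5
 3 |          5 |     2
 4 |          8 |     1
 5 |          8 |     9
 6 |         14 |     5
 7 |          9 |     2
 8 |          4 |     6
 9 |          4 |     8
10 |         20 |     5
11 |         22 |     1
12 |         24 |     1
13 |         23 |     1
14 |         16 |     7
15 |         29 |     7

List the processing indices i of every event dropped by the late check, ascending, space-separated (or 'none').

i=0 t=1 v=1: → [1,6); WM=−∞
i=1 t=3 v=1: → [1,8); WM=2
i=2 t=4 v=5: → [1,9); WM=2
i=3 t=5 v=2: → [1,10); WM=4
i=4 t=8 v=1: → [1,13); WM=4
i=5 t=8 v=9: → [1,13); WM=7
i=6 t=14 v=5: → [14,19); WM=7
i=7 t=9 v=2: → [1,14); WM=13
i=8 t=4 v=6: DROP (t<13-2); WM=13
i=9 t=4 v=8: DROP (t<13-2); WM=13
i=10 t=20 v=5: → [20,25); WM=13
i=11 t=22 v=1: → [20,27); WM=21
i=12 t=24 v=1: → [20,29); WM=21
i=13 t=23 v=1: → [20,29); WM=23
i=14 t=16 v=7: DROP (t<23-2); WM=23
i=15 t=29 v=7: → [29,34); WM=28

8 9 14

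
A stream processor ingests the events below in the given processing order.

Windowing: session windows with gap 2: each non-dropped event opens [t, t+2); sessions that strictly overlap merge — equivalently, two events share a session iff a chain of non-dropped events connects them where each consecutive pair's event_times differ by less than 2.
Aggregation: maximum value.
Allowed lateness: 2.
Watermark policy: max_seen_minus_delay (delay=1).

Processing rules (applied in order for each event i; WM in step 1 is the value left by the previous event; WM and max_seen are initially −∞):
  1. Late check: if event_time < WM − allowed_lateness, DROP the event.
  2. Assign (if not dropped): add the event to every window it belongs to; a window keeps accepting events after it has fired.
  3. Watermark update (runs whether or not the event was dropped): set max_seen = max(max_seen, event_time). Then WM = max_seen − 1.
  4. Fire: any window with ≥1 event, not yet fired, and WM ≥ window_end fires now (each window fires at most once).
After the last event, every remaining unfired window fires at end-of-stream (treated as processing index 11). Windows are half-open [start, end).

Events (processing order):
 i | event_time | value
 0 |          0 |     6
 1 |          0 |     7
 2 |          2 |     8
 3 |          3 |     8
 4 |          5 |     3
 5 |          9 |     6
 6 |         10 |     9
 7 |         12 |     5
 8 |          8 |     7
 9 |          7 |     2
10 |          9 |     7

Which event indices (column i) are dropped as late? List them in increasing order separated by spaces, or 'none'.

i=0 t=0 v=6: → [0,2); WM=-1
i=1 t=0 v=7: → [0,2); WM=-1
i=2 t=2 v=8: → [2,4); WM=1
i=3 t=3 v=8: → [2,5); WM=2
i=4 t=5 v=3: → [5,7); WM=4
i=5 t=9 v=6: → [9,11); WM=8
i=6 t=10 v=9: → [9,12); WM=9
i=7 t=12 v=5: → [12,14); WM=11
i=8 t=8 v=7: DROP (t<11-2); WM=11
i=9 t=7 v=2: DROP (t<11-2); WM=11
i=10 t=9 v=7: → [9,12); WM=11

8 9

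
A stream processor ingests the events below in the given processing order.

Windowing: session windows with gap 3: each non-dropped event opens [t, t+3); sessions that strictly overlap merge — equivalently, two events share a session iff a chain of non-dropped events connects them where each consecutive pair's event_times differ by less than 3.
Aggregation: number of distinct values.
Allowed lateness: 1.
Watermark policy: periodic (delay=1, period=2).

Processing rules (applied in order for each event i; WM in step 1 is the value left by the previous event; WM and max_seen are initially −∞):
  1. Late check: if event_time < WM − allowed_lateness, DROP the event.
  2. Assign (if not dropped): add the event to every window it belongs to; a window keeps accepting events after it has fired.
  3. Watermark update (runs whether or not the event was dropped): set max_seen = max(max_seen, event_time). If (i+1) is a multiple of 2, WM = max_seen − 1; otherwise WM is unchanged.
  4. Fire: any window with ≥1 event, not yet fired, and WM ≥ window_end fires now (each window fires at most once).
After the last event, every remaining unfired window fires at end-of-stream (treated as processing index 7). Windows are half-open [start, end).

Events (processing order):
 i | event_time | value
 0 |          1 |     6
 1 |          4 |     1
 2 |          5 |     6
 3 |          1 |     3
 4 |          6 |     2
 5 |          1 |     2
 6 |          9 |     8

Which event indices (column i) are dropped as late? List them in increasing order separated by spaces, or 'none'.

i=0 t=1 v=6: → [1,4); WM=−∞
i=1 t=4 v=1: → [4,7); WM=3
i=2 t=5 v=6: → [4,8); WM=3
i=3 t=1 v=3: DROP (t<3-1); WM=4
i=4 t=6 v=2: → [4,9); WM=4
i=5 t=1 v=2: DROP (t<4-1); WM=5
i=6 t=9 v=8: → [9,12); WM=5

3 5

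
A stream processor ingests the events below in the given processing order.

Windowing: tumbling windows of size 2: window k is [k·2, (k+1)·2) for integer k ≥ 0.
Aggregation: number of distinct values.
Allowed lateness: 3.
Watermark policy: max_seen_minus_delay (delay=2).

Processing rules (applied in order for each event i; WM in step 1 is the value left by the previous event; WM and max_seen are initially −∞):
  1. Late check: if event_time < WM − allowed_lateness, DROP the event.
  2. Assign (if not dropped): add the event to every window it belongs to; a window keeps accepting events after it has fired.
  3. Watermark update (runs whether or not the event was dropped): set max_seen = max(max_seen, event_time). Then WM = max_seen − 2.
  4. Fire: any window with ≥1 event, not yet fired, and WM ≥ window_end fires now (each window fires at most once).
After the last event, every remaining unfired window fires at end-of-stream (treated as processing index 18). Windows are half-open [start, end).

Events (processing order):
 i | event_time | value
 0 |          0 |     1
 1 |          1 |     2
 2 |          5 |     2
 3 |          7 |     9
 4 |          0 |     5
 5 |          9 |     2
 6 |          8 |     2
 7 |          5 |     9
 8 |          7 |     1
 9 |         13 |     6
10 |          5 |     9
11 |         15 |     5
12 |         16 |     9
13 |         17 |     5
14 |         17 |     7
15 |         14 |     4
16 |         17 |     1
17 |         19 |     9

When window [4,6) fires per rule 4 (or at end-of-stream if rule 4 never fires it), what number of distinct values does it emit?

i=0 t=0 v=1: → [0,2); WM=-2
i=1 t=1 v=2: → [0,2); WM=-1
i=2 t=5 v=2: → [4,6); WM=3; [0,2) fires=2
i=3 t=7 v=9: → [6,8); WM=5
i=4 t=0 v=5: DROP (t<5-3); WM=5
i=5 t=9 v=2: → [8,10); WM=7; [4,6) fires=1
i=6 t=8 v=2: → [8,10); WM=7
i=7 t=5 v=9: → [4,6); WM=7
i=8 t=7 v=1: → [6,8); WM=7
i=9 t=13 v=6: → [12,14); WM=11; [6,8) fires=2 [8,10) fires=1
i=10 t=5 v=9: DROP (t<11-3); WM=11
i=11 t=15 v=5: → [14,16); WM=13
i=12 t=16 v=9: → [16,18); WM=14; [12,14) fires=1
i=13 t=17 v=5: → [16,18); WM=15
i=14 t=17 v=7: → [16,18); WM=15
i=15 t=14 v=4: → [14,16); WM=15
i=16 t=17 v=1: → [16,18); WM=15
i=17 t=19 v=9: → [18,20); WM=17; [14,16) fires=2

1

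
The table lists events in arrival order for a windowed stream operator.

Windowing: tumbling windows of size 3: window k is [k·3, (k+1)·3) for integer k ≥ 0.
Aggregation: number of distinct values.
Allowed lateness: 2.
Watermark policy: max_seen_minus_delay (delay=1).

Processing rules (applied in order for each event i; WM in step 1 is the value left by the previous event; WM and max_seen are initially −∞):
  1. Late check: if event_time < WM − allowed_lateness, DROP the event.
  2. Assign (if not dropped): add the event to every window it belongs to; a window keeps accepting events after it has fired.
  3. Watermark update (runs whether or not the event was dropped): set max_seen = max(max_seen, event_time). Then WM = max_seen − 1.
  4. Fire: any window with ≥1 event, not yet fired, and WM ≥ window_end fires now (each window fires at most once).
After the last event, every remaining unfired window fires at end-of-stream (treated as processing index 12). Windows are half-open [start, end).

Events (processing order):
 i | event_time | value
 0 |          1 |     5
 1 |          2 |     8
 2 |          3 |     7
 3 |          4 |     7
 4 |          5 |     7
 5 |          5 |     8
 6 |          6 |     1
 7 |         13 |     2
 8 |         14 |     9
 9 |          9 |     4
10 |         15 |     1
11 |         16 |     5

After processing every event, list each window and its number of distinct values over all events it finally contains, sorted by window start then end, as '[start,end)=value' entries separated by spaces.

[0,3)=2 [3,6)=2 [6,9)=1 [12,15)=2 [15,18)=2

i=0 t=1 v=5: → [0,3); WM=0
i=1 t=2 v=8: → [0,3); WM=1
i=2 t=3 v=7: → [3,6); WM=2
i=3 t=4 v=7: → [3,6); WM=3; [0,3) fires=2
i=4 t=5 v=7: → [3,6); WM=4
i=5 t=5 v=8: → [3,6); WM=4
i=6 t=6 v=1: → [6,9); WM=5
i=7 t=13 v=2: → [12,15); WM=12; [3,6) fires=2 [6,9) fires=1
i=8 t=14 v=9: → [12,15); WM=13
i=9 t=9 v=4: DROP (t<13-2); WM=13
i=10 t=15 v=1: → [15,18); WM=14
i=11 t=16 v=5: → [15,18); WM=15; [12,15) fires=2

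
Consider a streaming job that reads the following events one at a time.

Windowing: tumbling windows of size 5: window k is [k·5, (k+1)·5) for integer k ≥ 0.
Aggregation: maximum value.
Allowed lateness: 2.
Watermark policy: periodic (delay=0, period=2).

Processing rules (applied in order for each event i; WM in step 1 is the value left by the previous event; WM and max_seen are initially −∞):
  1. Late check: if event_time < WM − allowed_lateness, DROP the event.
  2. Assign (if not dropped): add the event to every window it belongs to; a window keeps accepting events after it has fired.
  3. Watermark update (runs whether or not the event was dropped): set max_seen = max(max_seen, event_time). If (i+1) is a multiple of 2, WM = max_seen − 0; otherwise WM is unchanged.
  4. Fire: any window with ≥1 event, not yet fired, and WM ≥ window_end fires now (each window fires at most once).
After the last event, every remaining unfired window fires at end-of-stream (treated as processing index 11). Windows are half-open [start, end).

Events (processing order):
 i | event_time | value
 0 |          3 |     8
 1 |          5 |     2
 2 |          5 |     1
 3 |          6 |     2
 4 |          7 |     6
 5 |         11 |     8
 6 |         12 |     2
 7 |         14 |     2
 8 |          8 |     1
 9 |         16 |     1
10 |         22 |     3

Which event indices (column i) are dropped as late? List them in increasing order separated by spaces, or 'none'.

i=0 t=3 v=8: → [0,5); WM=−∞
i=1 t=5 v=2: → [5,10); WM=5; [0,5) fires=8
i=2 t=5 v=1: → [5,10); WM=5
i=3 t=6 v=2: → [5,10); WM=6
i=4 t=7 v=6: → [5,10); WM=6
i=5 t=11 v=8: → [10,15); WM=11; [5,10) fires=6
i=6 t=12 v=2: → [10,15); WM=11
i=7 t=14 v=2: → [10,15); WM=14
i=8 t=8 v=1: DROP (t<14-2); WM=14
i=9 t=16 v=1: → [15,20); WM=16; [10,15) fires=8
i=10 t=22 v=3: → [20,25); WM=16

8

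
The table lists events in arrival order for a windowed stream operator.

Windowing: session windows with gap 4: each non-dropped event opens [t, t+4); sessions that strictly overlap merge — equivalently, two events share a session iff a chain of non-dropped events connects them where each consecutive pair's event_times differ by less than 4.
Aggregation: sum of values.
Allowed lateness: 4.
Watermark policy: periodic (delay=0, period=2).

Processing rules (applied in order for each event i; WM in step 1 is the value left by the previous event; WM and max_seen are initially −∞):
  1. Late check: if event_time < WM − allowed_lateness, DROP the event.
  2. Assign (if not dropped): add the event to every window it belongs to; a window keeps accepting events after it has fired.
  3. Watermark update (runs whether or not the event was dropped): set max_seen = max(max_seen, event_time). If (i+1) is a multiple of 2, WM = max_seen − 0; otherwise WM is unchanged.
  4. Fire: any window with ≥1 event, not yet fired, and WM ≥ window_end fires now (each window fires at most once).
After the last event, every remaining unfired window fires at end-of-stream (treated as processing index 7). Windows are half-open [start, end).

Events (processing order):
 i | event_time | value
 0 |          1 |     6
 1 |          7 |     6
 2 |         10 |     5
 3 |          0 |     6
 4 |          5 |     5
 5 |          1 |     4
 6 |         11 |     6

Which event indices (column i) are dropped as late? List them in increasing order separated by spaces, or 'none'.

i=0 t=1 v=6: → [1,5); WM=−∞
i=1 t=7 v=6: → [7,11); WM=7
i=2 t=10 v=5: → [7,14); WM=7
i=3 t=0 v=6: DROP (t<7-4); WM=10
i=4 t=5 v=5: DROP (t<10-4); WM=10
i=5 t=1 v=4: DROP (t<10-4); WM=10
i=6 t=11 v=6: → [7,15); WM=10

3 4 5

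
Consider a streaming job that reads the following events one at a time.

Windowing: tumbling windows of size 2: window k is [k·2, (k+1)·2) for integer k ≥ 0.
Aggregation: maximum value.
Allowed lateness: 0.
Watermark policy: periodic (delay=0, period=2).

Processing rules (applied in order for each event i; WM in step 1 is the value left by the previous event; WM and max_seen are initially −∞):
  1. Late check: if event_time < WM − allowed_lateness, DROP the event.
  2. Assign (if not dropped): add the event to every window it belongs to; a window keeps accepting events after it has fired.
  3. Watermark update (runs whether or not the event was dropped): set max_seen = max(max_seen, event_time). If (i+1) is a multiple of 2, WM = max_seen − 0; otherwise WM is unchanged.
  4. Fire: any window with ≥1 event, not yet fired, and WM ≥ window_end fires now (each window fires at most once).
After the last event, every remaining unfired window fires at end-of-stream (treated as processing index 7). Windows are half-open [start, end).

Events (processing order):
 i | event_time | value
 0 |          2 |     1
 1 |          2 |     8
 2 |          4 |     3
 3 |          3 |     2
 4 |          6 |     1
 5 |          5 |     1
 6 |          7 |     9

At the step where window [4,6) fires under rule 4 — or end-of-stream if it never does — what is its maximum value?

i=0 t=2 v=1: → [2,4); WM=−∞
i=1 t=2 v=8: → [2,4); WM=2
i=2 t=4 v=3: → [4,6); WM=2
i=3 t=3 v=2: → [2,4); WM=4; [2,4) fires=8
i=4 t=6 v=1: → [6,8); WM=4
i=5 t=5 v=1: → [4,6); WM=6; [4,6) fires=3
i=6 t=7 v=9: → [6,8); WM=6

3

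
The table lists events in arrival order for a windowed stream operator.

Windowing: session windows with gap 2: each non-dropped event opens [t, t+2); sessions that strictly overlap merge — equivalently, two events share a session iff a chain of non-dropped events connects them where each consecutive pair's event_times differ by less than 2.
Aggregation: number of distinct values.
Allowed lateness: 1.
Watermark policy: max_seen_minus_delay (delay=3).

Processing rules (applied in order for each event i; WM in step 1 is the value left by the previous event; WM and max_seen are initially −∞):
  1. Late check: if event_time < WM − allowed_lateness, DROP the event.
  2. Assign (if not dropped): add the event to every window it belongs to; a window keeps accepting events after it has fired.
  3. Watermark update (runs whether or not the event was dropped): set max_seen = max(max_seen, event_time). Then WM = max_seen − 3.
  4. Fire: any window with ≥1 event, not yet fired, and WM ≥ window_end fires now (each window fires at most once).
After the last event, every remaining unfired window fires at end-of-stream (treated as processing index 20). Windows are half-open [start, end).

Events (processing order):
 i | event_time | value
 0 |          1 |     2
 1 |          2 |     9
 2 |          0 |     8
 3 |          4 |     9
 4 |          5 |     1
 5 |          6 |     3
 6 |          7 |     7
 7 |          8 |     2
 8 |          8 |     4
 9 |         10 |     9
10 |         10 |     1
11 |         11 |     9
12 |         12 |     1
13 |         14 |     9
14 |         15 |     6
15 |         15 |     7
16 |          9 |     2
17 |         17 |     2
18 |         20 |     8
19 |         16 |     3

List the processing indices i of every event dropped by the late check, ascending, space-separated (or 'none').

i=0 t=1 v=2: → [1,3); WM=-2
i=1 t=2 v=9: → [1,4); WM=-1
i=2 t=0 v=8: → [0,4); WM=-1
i=3 t=4 v=9: → [4,6); WM=1
i=4 t=5 v=1: → [4,7); WM=2
i=5 t=6 v=3: → [4,8); WM=3
i=6 t=7 v=7: → [4,9); WM=4
i=7 t=8 v=2: → [4,10); WM=5
i=8 t=8 v=4: → [4,10); WM=5
i=9 t=10 v=9: → [10,12); WM=7
i=10 t=10 v=1: → [10,12); WM=7
i=11 t=11 v=9: → [10,13); WM=8
i=12 t=12 v=1: → [10,14); WM=9
i=13 t=14 v=9: → [14,16); WM=11
i=14 t=15 v=6: → [14,17); WM=12
i=15 t=15 v=7: → [14,17); WM=12
i=16 t=9 v=2: DROP (t<12-1); WM=12
i=17 t=17 v=2: → [17,19); WM=14
i=18 t=20 v=8: → [20,22); WM=17
i=19 t=16 v=3: → [14,19); WM=17

16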